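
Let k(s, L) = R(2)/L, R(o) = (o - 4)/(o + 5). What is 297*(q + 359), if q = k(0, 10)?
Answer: 3731508/35 ≈ 1.0661e+5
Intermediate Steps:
R(o) = (-4 + o)/(5 + o)
k(s, L) = -2/(7*L) (k(s, L) = ((-4 + 2)/(5 + 2))/L = (-2/7)/L = ((⅐)*(-2))/L = -2/(7*L))
q = -1/35 (q = -2/7/10 = -2/7*⅒ = -1/35 ≈ -0.028571)
297*(q + 359) = 297*(-1/35 + 359) = 297*(12564/35) = 3731508/35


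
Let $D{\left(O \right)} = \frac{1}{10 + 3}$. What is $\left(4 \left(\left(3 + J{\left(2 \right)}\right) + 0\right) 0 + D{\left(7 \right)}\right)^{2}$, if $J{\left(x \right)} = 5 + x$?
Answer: $\frac{1}{169} \approx 0.0059172$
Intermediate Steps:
$D{\left(O \right)} = \frac{1}{13}$
$\left(4 \left(\left(3 + J{\left(2 \right)}\right) + 0\right) 0 + D{\left(7 \right)}\right)^{2} = \left(4 \left(\left(3 + \left(5 + 2\right)\right) + 0\right) 0 + \frac{1}{13}\right)^{2} = \left(4 \left(\left(3 + 7\right) + 0\right) 0 + \frac{1}{13}\right)^{2} = \left(4 \left(10 + 0\right) 0 + \frac{1}{13}\right)^{2} = \left(4 \cdot 10 \cdot 0 + \frac{1}{13}\right)^{2} = \left(40 \cdot 0 + \frac{1}{13}\right)^{2} = \left(0 + \frac{1}{13}\right)^{2} = \left(\frac{1}{13}\right)^{2} = \frac{1}{169}$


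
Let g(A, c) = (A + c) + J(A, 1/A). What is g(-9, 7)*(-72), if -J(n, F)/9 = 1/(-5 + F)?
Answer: 396/23 ≈ 17.217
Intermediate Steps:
J(n, F) = -9/(-5 + F)
g(A, c) = A + c - 9/(-5 + 1/A) (g(A, c) = (A + c) - 9/(-5 + 1/A) = A + c - 9/(-5 + 1/A))
g(-9, 7)*(-72) = (-9 + 7 + 9/(5 - 1/(-9)))*(-72) = (-9 + 7 + 9/(5 - 1*(-1/9)))*(-72) = (-9 + 7 + 9/(5 + 1/9))*(-72) = (-9 + 7 + 9/(46/9))*(-72) = (-9 + 7 + 9*(9/46))*(-72) = (-9 + 7 + 81/46)*(-72) = -11/46*(-72) = 396/23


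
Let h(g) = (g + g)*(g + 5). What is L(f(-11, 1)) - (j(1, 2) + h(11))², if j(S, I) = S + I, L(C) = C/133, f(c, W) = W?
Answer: -16761324/133 ≈ -1.2603e+5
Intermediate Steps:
h(g) = 2*g*(5 + g) (h(g) = (2*g)*(5 + g) = 2*g*(5 + g))
L(C) = C/133 (L(C) = C*(1/133) = C/133)
j(S, I) = I + S
L(f(-11, 1)) - (j(1, 2) + h(11))² = (1/133)*1 - ((2 + 1) + 2*11*(5 + 11))² = 1/133 - (3 + 2*11*16)² = 1/133 - (3 + 352)² = 1/133 - 1*355² = 1/133 - 1*126025 = 1/133 - 126025 = -16761324/133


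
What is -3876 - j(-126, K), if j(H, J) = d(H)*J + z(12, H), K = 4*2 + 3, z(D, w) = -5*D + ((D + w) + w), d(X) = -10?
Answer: -3466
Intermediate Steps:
z(D, w) = -4*D + 2*w (z(D, w) = -5*D + (D + 2*w) = -4*D + 2*w)
K = 11 (K = 8 + 3 = 11)
j(H, J) = -48 - 10*J + 2*H (j(H, J) = -10*J + (-4*12 + 2*H) = -10*J + (-48 + 2*H) = -48 - 10*J + 2*H)
-3876 - j(-126, K) = -3876 - (-48 - 10*11 + 2*(-126)) = -3876 - (-48 - 110 - 252) = -3876 - 1*(-410) = -3876 + 410 = -3466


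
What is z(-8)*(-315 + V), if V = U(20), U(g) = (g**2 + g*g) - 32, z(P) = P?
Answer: -3624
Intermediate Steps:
U(g) = -32 + 2*g**2 (U(g) = (g**2 + g**2) - 32 = 2*g**2 - 32 = -32 + 2*g**2)
V = 768 (V = -32 + 2*20**2 = -32 + 2*400 = -32 + 800 = 768)
z(-8)*(-315 + V) = -8*(-315 + 768) = -8*453 = -3624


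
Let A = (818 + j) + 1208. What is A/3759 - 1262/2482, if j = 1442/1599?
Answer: 229386385/7459205481 ≈ 0.030752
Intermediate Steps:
j = 1442/1599 (j = 1442*(1/1599) = 1442/1599 ≈ 0.90181)
A = 3241016/1599 (A = (818 + 1442/1599) + 1208 = 1309424/1599 + 1208 = 3241016/1599 ≈ 2026.9)
A/3759 - 1262/2482 = (3241016/1599)/3759 - 1262/2482 = (3241016/1599)*(1/3759) - 1262*1/2482 = 3241016/6010641 - 631/1241 = 229386385/7459205481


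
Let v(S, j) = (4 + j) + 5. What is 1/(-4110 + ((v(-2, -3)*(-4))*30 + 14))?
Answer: -1/4816 ≈ -0.00020764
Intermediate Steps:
v(S, j) = 9 + j
1/(-4110 + ((v(-2, -3)*(-4))*30 + 14)) = 1/(-4110 + (((9 - 3)*(-4))*30 + 14)) = 1/(-4110 + ((6*(-4))*30 + 14)) = 1/(-4110 + (-24*30 + 14)) = 1/(-4110 + (-720 + 14)) = 1/(-4110 - 706) = 1/(-4816) = -1/4816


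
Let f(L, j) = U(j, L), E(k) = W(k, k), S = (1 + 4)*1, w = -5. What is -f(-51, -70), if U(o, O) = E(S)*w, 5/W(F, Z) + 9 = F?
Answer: -25/4 ≈ -6.2500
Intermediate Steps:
W(F, Z) = 5/(-9 + F)
S = 5 (S = 5*1 = 5)
E(k) = 5/(-9 + k)
U(o, O) = 25/4 (U(o, O) = (5/(-9 + 5))*(-5) = (5/(-4))*(-5) = (5*(-¼))*(-5) = -5/4*(-5) = 25/4)
f(L, j) = 25/4
-f(-51, -70) = -1*25/4 = -25/4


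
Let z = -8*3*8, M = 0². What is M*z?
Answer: 0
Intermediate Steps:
M = 0
z = -192 (z = -24*8 = -192)
M*z = 0*(-192) = 0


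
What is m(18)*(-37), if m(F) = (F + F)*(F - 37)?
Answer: 25308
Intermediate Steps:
m(F) = 2*F*(-37 + F) (m(F) = (2*F)*(-37 + F) = 2*F*(-37 + F))
m(18)*(-37) = (2*18*(-37 + 18))*(-37) = (2*18*(-19))*(-37) = -684*(-37) = 25308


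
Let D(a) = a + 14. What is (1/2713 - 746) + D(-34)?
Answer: -2078157/2713 ≈ -766.00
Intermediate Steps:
D(a) = 14 + a
(1/2713 - 746) + D(-34) = (1/2713 - 746) + (14 - 34) = (1/2713 - 746) - 20 = -2023897/2713 - 20 = -2078157/2713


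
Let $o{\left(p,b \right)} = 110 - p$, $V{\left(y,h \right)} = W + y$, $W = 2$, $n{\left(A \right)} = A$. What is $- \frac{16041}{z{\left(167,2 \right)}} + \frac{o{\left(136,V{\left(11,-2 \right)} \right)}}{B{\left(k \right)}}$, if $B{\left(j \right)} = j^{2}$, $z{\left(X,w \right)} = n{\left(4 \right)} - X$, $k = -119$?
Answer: $\frac{227152363}{2308243} \approx 98.409$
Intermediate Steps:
$V{\left(y,h \right)} = 2 + y$
$z{\left(X,w \right)} = 4 - X$
$- \frac{16041}{z{\left(167,2 \right)}} + \frac{o{\left(136,V{\left(11,-2 \right)} \right)}}{B{\left(k \right)}} = - \frac{16041}{4 - 167} + \frac{110 - 136}{\left(-119\right)^{2}} = - \frac{16041}{4 - 167} + \frac{110 - 136}{14161} = - \frac{16041}{-163} - \frac{26}{14161} = \left(-16041\right) \left(- \frac{1}{163}\right) - \frac{26}{14161} = \frac{16041}{163} - \frac{26}{14161} = \frac{227152363}{2308243}$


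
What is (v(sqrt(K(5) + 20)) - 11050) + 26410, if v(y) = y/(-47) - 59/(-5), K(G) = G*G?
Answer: 76859/5 - 3*sqrt(5)/47 ≈ 15372.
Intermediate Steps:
K(G) = G**2
v(y) = 59/5 - y/47 (v(y) = y*(-1/47) - 59*(-1/5) = -y/47 + 59/5 = 59/5 - y/47)
(v(sqrt(K(5) + 20)) - 11050) + 26410 = ((59/5 - sqrt(5**2 + 20)/47) - 11050) + 26410 = ((59/5 - sqrt(25 + 20)/47) - 11050) + 26410 = ((59/5 - 3*sqrt(5)/47) - 11050) + 26410 = (-55191/5 - 3*sqrt(5)/47) + 26410 = 76859/5 - 3*sqrt(5)/47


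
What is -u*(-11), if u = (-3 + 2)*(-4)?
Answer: 44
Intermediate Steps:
u = 4 (u = -1*(-4) = 4)
-u*(-11) = -1*4*(-11) = -4*(-11) = 44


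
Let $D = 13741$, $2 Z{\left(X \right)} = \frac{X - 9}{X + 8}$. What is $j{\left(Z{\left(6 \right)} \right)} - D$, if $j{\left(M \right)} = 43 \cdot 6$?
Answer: $-13483$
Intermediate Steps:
$Z{\left(X \right)} = \frac{-9 + X}{2 \left(8 + X\right)}$ ($Z{\left(X \right)} = \frac{\left(X - 9\right) \frac{1}{X + 8}}{2} = \frac{\left(-9 + X\right) \frac{1}{8 + X}}{2} = \frac{\frac{1}{8 + X} \left(-9 + X\right)}{2} = \frac{-9 + X}{2 \left(8 + X\right)}$)
$j{\left(M \right)} = 258$
$j{\left(Z{\left(6 \right)} \right)} - D = 258 - 13741 = -13483$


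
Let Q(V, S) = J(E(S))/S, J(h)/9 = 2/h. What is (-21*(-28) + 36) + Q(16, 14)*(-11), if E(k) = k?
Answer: 61053/98 ≈ 622.99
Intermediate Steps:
J(h) = 18/h (J(h) = 9*(2/h) = 18/h)
Q(V, S) = 18/S**2 (Q(V, S) = (18/S)/S = 18/S**2)
(-21*(-28) + 36) + Q(16, 14)*(-11) = (-21*(-28) + 36) + (18/14**2)*(-11) = (588 + 36) + (18*(1/196))*(-11) = 624 + (9/98)*(-11) = 624 - 99/98 = 61053/98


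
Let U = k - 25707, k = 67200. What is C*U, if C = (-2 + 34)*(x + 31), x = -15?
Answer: 21244416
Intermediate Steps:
U = 41493 (U = 67200 - 25707 = 41493)
C = 512 (C = (-2 + 34)*(-15 + 31) = 32*16 = 512)
C*U = 512*41493 = 21244416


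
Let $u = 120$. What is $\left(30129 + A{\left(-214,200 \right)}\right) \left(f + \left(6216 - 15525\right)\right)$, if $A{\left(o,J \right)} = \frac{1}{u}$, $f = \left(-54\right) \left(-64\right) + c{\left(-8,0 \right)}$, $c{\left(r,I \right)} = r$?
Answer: $- \frac{21190334141}{120} \approx -1.7659 \cdot 10^{8}$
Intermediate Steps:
$f = 3448$ ($f = \left(-54\right) \left(-64\right) - 8 = 3456 - 8 = 3448$)
$A{\left(o,J \right)} = \frac{1}{120}$
$\left(30129 + A{\left(-214,200 \right)}\right) \left(f + \left(6216 - 15525\right)\right) = \left(30129 + \frac{1}{120}\right) \left(3448 + \left(6216 - 15525\right)\right) = \frac{3615481 \left(3448 - 9309\right)}{120} = \frac{3615481}{120} \left(-5861\right) = - \frac{21190334141}{120}$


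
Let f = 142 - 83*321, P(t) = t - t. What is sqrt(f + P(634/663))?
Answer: I*sqrt(26501) ≈ 162.79*I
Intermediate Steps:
P(t) = 0
f = -26501 (f = 142 - 26643 = -26501)
sqrt(f + P(634/663)) = sqrt(-26501 + 0) = sqrt(-26501) = I*sqrt(26501)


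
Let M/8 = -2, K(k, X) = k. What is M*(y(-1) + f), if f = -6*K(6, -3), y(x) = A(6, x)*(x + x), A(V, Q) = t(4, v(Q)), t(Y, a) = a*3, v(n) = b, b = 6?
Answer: 1152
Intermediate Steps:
v(n) = 6
t(Y, a) = 3*a
A(V, Q) = 18 (A(V, Q) = 3*6 = 18)
M = -16 (M = 8*(-2) = -16)
y(x) = 36*x (y(x) = 18*(x + x) = 18*(2*x) = 36*x)
f = -36 (f = -6*6 = -36)
M*(y(-1) + f) = -16*(36*(-1) - 36) = -16*(-36 - 36) = -16*(-72) = 1152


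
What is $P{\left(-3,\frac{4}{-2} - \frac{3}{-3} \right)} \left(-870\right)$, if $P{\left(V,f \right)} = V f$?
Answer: $-2610$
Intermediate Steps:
$P{\left(-3,\frac{4}{-2} - \frac{3}{-3} \right)} \left(-870\right) = - 3 \left(\frac{4}{-2} - \frac{3}{-3}\right) \left(-870\right) = - 3 \left(4 \left(- \frac{1}{2}\right) - -1\right) \left(-870\right) = - 3 \left(-2 + 1\right) \left(-870\right) = \left(-3\right) \left(-1\right) \left(-870\right) = 3 \left(-870\right) = -2610$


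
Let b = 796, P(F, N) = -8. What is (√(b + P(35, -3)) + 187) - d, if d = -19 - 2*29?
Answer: 264 + 2*√197 ≈ 292.07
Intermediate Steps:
d = -77 (d = -19 - 58 = -77)
(√(b + P(35, -3)) + 187) - d = (√(796 - 8) + 187) - 1*(-77) = (√788 + 187) + 77 = (2*√197 + 187) + 77 = (187 + 2*√197) + 77 = 264 + 2*√197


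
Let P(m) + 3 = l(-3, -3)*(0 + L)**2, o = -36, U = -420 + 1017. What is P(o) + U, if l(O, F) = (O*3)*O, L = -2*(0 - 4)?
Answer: 2322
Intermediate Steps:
L = 8 (L = -2*(-4) = 8)
U = 597
l(O, F) = 3*O**2 (l(O, F) = (3*O)*O = 3*O**2)
P(m) = 1725 (P(m) = -3 + (3*(-3)**2)*(0 + 8)**2 = -3 + (3*9)*8**2 = -3 + 27*64 = -3 + 1728 = 1725)
P(o) + U = 1725 + 597 = 2322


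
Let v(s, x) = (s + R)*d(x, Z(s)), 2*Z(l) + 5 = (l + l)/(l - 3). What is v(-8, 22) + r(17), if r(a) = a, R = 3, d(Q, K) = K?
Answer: 569/22 ≈ 25.864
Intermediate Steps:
Z(l) = -5/2 + l/(-3 + l) (Z(l) = -5/2 + ((l + l)/(l - 3))/2 = -5/2 + ((2*l)/(-3 + l))/2 = -5/2 + (2*l/(-3 + l))/2 = -5/2 + l/(-3 + l))
v(s, x) = 3*(3 + s)*(5 - s)/(2*(-3 + s)) (v(s, x) = (s + 3)*(3*(5 - s)/(2*(-3 + s))) = (3 + s)*(3*(5 - s)/(2*(-3 + s))) = 3*(3 + s)*(5 - s)/(2*(-3 + s)))
v(-8, 22) + r(17) = -3*(-5 - 8)*(3 - 8)/(-6 + 2*(-8)) + 17 = -3*(-13)*(-5)/(-6 - 16) + 17 = -3*(-13)*(-5)/(-22) + 17 = -3*(-1/22)*(-13)*(-5) + 17 = 195/22 + 17 = 569/22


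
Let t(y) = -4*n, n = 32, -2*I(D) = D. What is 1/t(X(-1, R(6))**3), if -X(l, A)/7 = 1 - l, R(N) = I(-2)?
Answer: -1/128 ≈ -0.0078125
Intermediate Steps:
I(D) = -D/2
R(N) = 1 (R(N) = -1/2*(-2) = 1)
X(l, A) = -7 + 7*l (X(l, A) = -7*(1 - l) = -7 + 7*l)
t(y) = -128 (t(y) = -4*32 = -128)
1/t(X(-1, R(6))**3) = 1/(-128) = -1/128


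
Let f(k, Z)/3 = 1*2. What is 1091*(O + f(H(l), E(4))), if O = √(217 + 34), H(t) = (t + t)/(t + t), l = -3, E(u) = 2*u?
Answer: 6546 + 1091*√251 ≈ 23831.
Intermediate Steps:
H(t) = 1 (H(t) = (2*t)/((2*t)) = (2*t)*(1/(2*t)) = 1)
f(k, Z) = 6 (f(k, Z) = 3*(1*2) = 3*2 = 6)
O = √251 ≈ 15.843
1091*(O + f(H(l), E(4))) = 1091*(√251 + 6) = 1091*(6 + √251) = 6546 + 1091*√251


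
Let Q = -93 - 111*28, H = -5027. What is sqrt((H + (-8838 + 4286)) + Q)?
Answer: 6*I*sqrt(355) ≈ 113.05*I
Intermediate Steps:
Q = -3201 (Q = -93 - 3108 = -3201)
sqrt((H + (-8838 + 4286)) + Q) = sqrt((-5027 + (-8838 + 4286)) - 3201) = sqrt((-5027 - 4552) - 3201) = sqrt(-9579 - 3201) = sqrt(-12780) = 6*I*sqrt(355)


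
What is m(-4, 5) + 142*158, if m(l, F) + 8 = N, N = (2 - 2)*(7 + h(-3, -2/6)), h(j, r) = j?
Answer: 22428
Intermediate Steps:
N = 0 (N = (2 - 2)*(7 - 3) = 0*4 = 0)
m(l, F) = -8 (m(l, F) = -8 + 0 = -8)
m(-4, 5) + 142*158 = -8 + 142*158 = -8 + 22436 = 22428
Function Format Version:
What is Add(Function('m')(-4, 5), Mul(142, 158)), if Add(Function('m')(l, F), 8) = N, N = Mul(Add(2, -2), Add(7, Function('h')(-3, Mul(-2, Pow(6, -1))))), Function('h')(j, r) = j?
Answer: 22428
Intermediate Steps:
N = 0 (N = Mul(Add(2, -2), Add(7, -3)) = Mul(0, 4) = 0)
Function('m')(l, F) = -8 (Function('m')(l, F) = Add(-8, 0) = -8)
Add(Function('m')(-4, 5), Mul(142, 158)) = Add(-8, Mul(142, 158)) = Add(-8, 22436) = 22428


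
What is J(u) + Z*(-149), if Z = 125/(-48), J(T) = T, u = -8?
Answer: 18241/48 ≈ 380.02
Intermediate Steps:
Z = -125/48 (Z = 125*(-1/48) = -125/48 ≈ -2.6042)
J(u) + Z*(-149) = -8 - 125/48*(-149) = -8 + 18625/48 = 18241/48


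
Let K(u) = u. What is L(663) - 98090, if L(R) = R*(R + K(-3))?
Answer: 339490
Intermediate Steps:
L(R) = R*(-3 + R) (L(R) = R*(R - 3) = R*(-3 + R))
L(663) - 98090 = 663*(-3 + 663) - 98090 = 663*660 - 98090 = 437580 - 98090 = 339490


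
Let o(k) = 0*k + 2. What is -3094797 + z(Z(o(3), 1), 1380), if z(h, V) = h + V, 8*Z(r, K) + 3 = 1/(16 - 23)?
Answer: -86615687/28 ≈ -3.0934e+6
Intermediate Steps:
o(k) = 2 (o(k) = 0 + 2 = 2)
Z(r, K) = -11/28 (Z(r, K) = -3/8 + 1/(8*(16 - 23)) = -3/8 + (⅛)/(-7) = -3/8 + (⅛)*(-⅐) = -3/8 - 1/56 = -11/28)
z(h, V) = V + h
-3094797 + z(Z(o(3), 1), 1380) = -3094797 + (1380 - 11/28) = -3094797 + 38629/28 = -86615687/28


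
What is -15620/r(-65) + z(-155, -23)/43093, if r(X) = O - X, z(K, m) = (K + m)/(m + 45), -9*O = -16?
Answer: -66638206829/284887823 ≈ -233.91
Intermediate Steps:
O = 16/9 (O = -⅑*(-16) = 16/9 ≈ 1.7778)
z(K, m) = (K + m)/(45 + m)
r(X) = 16/9 - X
-15620/r(-65) + z(-155, -23)/43093 = -15620/(16/9 - 1*(-65)) + ((-155 - 23)/(45 - 23))/43093 = -15620/(16/9 + 65) + (-178/22)*(1/43093) = -15620/601/9 + ((1/22)*(-178))*(1/43093) = -15620*9/601 - 89/11*1/43093 = -140580/601 - 89/474023 = -66638206829/284887823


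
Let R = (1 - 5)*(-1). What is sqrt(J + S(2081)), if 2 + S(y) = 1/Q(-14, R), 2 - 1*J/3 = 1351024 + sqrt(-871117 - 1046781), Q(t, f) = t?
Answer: sqrt(-794401342 - 588*I*sqrt(1917898))/14 ≈ 1.0318 - 2013.2*I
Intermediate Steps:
R = 4 (R = -4*(-1) = 4)
J = -4053066 - 3*I*sqrt(1917898) (J = 6 - 3*(1351024 + sqrt(-871117 - 1046781)) = 6 - 3*(1351024 + sqrt(-1917898)) = 6 - 3*(1351024 + I*sqrt(1917898)) = 6 + (-4053072 - 3*I*sqrt(1917898)) = -4053066 - 3*I*sqrt(1917898) ≈ -4.0531e+6 - 4154.6*I)
S(y) = -29/14 (S(y) = -2 + 1/(-14) = -2 - 1/14 = -29/14)
sqrt(J + S(2081)) = sqrt((-4053066 - 3*I*sqrt(1917898)) - 29/14) = sqrt(-56742953/14 - 3*I*sqrt(1917898))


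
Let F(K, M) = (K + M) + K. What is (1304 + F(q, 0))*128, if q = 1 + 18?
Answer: 171776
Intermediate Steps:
q = 19
F(K, M) = M + 2*K
(1304 + F(q, 0))*128 = (1304 + (0 + 2*19))*128 = (1304 + (0 + 38))*128 = (1304 + 38)*128 = 1342*128 = 171776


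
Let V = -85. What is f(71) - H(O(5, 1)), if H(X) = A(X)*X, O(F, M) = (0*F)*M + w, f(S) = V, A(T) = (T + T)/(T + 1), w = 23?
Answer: -1549/12 ≈ -129.08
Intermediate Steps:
A(T) = 2*T/(1 + T) (A(T) = (2*T)/(1 + T) = 2*T/(1 + T))
f(S) = -85
O(F, M) = 23 (O(F, M) = (0*F)*M + 23 = 0*M + 23 = 0 + 23 = 23)
H(X) = 2*X²/(1 + X) (H(X) = (2*X/(1 + X))*X = 2*X²/(1 + X))
f(71) - H(O(5, 1)) = -85 - 2*23²/(1 + 23) = -85 - 2*529/24 = -85 - 1*529/12 = -85 - 529/12 = -1549/12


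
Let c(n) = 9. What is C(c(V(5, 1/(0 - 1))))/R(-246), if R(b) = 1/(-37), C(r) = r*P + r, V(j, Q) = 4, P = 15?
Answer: -5328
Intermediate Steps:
C(r) = 16*r (C(r) = r*15 + r = 15*r + r = 16*r)
R(b) = -1/37
C(c(V(5, 1/(0 - 1))))/R(-246) = (16*9)/(-1/37) = 144*(-37) = -5328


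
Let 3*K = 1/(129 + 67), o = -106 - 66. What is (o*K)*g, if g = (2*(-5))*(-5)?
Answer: -2150/147 ≈ -14.626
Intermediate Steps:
o = -172
K = 1/588 (K = 1/(3*(129 + 67)) = (⅓)/196 = (⅓)*(1/196) = 1/588 ≈ 0.0017007)
g = 50 (g = -10*(-5) = 50)
(o*K)*g = -172*1/588*50 = -43/147*50 = -2150/147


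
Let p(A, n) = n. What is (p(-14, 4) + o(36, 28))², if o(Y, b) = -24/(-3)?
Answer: 144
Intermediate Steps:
o(Y, b) = 8 (o(Y, b) = -24*(-⅓) = 8)
(p(-14, 4) + o(36, 28))² = (4 + 8)² = 12² = 144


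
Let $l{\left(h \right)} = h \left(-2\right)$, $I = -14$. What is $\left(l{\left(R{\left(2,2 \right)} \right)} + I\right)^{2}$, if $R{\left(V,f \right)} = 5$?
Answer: $576$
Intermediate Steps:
$l{\left(h \right)} = - 2 h$
$\left(l{\left(R{\left(2,2 \right)} \right)} + I\right)^{2} = \left(\left(-2\right) 5 - 14\right)^{2} = \left(-10 - 14\right)^{2} = \left(-24\right)^{2} = 576$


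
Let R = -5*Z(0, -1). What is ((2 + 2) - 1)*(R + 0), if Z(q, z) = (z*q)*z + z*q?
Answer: 0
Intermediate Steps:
Z(q, z) = q*z + q*z² (Z(q, z) = (q*z)*z + q*z = q*z² + q*z = q*z + q*z²)
R = 0 (R = -0*(-1)*(1 - 1) = -0*(-1)*0 = -5*0 = 0)
((2 + 2) - 1)*(R + 0) = ((2 + 2) - 1)*(0 + 0) = (4 - 1)*0 = 3*0 = 0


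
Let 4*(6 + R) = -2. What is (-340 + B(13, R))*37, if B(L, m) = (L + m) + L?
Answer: -23717/2 ≈ -11859.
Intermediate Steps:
R = -13/2 (R = -6 + (¼)*(-2) = -6 - ½ = -13/2 ≈ -6.5000)
B(L, m) = m + 2*L
(-340 + B(13, R))*37 = (-340 + (-13/2 + 2*13))*37 = (-340 + (-13/2 + 26))*37 = (-340 + 39/2)*37 = -641/2*37 = -23717/2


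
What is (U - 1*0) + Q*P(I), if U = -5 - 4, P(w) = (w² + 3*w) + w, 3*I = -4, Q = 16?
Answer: -593/9 ≈ -65.889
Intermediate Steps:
I = -4/3 (I = (⅓)*(-4) = -4/3 ≈ -1.3333)
P(w) = w² + 4*w
U = -9
(U - 1*0) + Q*P(I) = (-9 - 1*0) + 16*(-4*(4 - 4/3)/3) = (-9 + 0) + 16*(-4/3*8/3) = -9 + 16*(-32/9) = -9 - 512/9 = -593/9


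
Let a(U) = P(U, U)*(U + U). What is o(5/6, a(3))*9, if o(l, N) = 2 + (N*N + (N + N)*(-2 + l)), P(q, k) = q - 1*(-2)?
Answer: 7488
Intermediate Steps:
P(q, k) = 2 + q (P(q, k) = q + 2 = 2 + q)
a(U) = 2*U*(2 + U) (a(U) = (2 + U)*(U + U) = (2 + U)*(2*U) = 2*U*(2 + U))
o(l, N) = 2 + N² + 2*N*(-2 + l) (o(l, N) = 2 + (N² + (2*N)*(-2 + l)) = 2 + (N² + 2*N*(-2 + l)) = 2 + N² + 2*N*(-2 + l))
o(5/6, a(3))*9 = (2 + (2*3*(2 + 3))² - 8*3*(2 + 3) + 2*(2*3*(2 + 3))*(5/6))*9 = (2 + (2*3*5)² - 8*3*5 + 2*(2*3*5)*(5*(⅙)))*9 = (2 + 30² - 4*30 + 2*30*(⅚))*9 = (2 + 900 - 120 + 50)*9 = 832*9 = 7488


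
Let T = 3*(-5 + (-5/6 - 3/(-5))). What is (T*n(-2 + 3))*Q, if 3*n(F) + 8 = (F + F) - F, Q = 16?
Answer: 8792/15 ≈ 586.13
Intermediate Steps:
n(F) = -8/3 + F/3 (n(F) = -8/3 + ((F + F) - F)/3 = -8/3 + (2*F - F)/3 = -8/3 + F/3)
T = -157/10 (T = 3*(-5 + (-5*⅙ - 3*(-⅕))) = 3*(-5 + (-⅚ + ⅗)) = 3*(-5 - 7/30) = 3*(-157/30) = -157/10 ≈ -15.700)
(T*n(-2 + 3))*Q = -157*(-8/3 + (-2 + 3)/3)/10*16 = -157*(-8/3 + (⅓)*1)/10*16 = -157*(-8/3 + ⅓)/10*16 = -157/10*(-7/3)*16 = (1099/30)*16 = 8792/15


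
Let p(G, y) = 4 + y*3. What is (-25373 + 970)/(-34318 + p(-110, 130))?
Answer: 24403/33924 ≈ 0.71934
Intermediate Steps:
p(G, y) = 4 + 3*y
(-25373 + 970)/(-34318 + p(-110, 130)) = (-25373 + 970)/(-34318 + (4 + 3*130)) = -24403/(-34318 + (4 + 390)) = -24403/(-34318 + 394) = -24403/(-33924) = -24403*(-1/33924) = 24403/33924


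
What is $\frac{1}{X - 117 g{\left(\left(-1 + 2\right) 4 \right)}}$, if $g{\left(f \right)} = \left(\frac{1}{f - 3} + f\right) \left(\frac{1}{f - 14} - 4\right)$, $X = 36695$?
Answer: $\frac{2}{78187} \approx 2.558 \cdot 10^{-5}$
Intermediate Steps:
$g{\left(f \right)} = \left(-4 + \frac{1}{-14 + f}\right) \left(f + \frac{1}{-3 + f}\right)$ ($g{\left(f \right)} = \left(\frac{1}{-3 + f} + f\right) \left(\frac{1}{-14 + f} - 4\right) = \left(f + \frac{1}{-3 + f}\right) \left(-4 + \frac{1}{-14 + f}\right) = \left(-4 + \frac{1}{-14 + f}\right) \left(f + \frac{1}{-3 + f}\right)$)
$\frac{1}{X - 117 g{\left(\left(-1 + 2\right) 4 \right)}} = \frac{1}{36695 - 117 \frac{57 - 175 \left(-1 + 2\right) 4 - 4 \left(\left(-1 + 2\right) 4\right)^{3} + 69 \left(\left(-1 + 2\right) 4\right)^{2}}{42 + \left(\left(-1 + 2\right) 4\right)^{2} - 17 \left(-1 + 2\right) 4}} = \frac{1}{36695 - 117 \frac{57 - 175 \cdot 1 \cdot 4 - 4 \left(1 \cdot 4\right)^{3} + 69 \left(1 \cdot 4\right)^{2}}{42 + \left(1 \cdot 4\right)^{2} - 17 \cdot 1 \cdot 4}} = \frac{1}{36695 - 117 \frac{57 - 700 - 4 \cdot 4^{3} + 69 \cdot 4^{2}}{42 + 4^{2} - 68}} = \frac{1}{36695 - 117 \frac{57 - 700 - 256 + 69 \cdot 16}{42 + 16 - 68}} = \frac{1}{36695 - 117 \frac{57 - 700 - 256 + 1104}{-10}} = \frac{1}{36695 - 117 \left(\left(- \frac{1}{10}\right) 205\right)} = \frac{1}{36695 - - \frac{4797}{2}} = \frac{1}{36695 + \frac{4797}{2}} = \frac{1}{\frac{78187}{2}} = \frac{2}{78187}$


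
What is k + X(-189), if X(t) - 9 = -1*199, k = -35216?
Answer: -35406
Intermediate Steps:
X(t) = -190 (X(t) = 9 - 1*199 = 9 - 199 = -190)
k + X(-189) = -35216 - 190 = -35406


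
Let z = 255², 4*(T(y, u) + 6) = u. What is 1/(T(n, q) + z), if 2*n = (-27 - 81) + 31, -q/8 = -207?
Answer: 1/65433 ≈ 1.5283e-5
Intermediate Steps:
q = 1656 (q = -8*(-207) = 1656)
n = -77/2 (n = ((-27 - 81) + 31)/2 = (-108 + 31)/2 = (½)*(-77) = -77/2 ≈ -38.500)
T(y, u) = -6 + u/4
z = 65025
1/(T(n, q) + z) = 1/((-6 + (¼)*1656) + 65025) = 1/((-6 + 414) + 65025) = 1/(408 + 65025) = 1/65433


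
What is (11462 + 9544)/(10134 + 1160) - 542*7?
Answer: -21414215/5647 ≈ -3792.1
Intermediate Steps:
(11462 + 9544)/(10134 + 1160) - 542*7 = 21006/11294 - 1*3794 = 21006*(1/11294) - 3794 = 10503/5647 - 3794 = -21414215/5647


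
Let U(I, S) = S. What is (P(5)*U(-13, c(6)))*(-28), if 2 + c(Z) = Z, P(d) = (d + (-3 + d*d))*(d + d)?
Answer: -30240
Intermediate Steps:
P(d) = 2*d*(-3 + d + d**2) (P(d) = (d + (-3 + d**2))*(2*d) = (-3 + d + d**2)*(2*d) = 2*d*(-3 + d + d**2))
c(Z) = -2 + Z
(P(5)*U(-13, c(6)))*(-28) = ((2*5*(-3 + 5 + 5**2))*(-2 + 6))*(-28) = ((2*5*(-3 + 5 + 25))*4)*(-28) = ((2*5*27)*4)*(-28) = (270*4)*(-28) = 1080*(-28) = -30240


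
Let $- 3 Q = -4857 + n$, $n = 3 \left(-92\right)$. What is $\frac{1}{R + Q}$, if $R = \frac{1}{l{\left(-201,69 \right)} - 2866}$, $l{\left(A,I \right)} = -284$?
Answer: $\frac{3150}{5389649} \approx 0.00058445$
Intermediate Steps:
$n = -276$
$Q = 1711$ ($Q = - \frac{-4857 - 276}{3} = \left(- \frac{1}{3}\right) \left(-5133\right) = 1711$)
$R = - \frac{1}{3150}$ ($R = \frac{1}{-284 - 2866} = \frac{1}{-3150} = - \frac{1}{3150} \approx -0.00031746$)
$\frac{1}{R + Q} = \frac{1}{- \frac{1}{3150} + 1711} = \frac{1}{\frac{5389649}{3150}} = \frac{3150}{5389649}$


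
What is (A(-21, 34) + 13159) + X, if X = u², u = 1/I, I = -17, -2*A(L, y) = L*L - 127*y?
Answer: 8726357/578 ≈ 15098.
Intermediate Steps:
A(L, y) = -L²/2 + 127*y/2 (A(L, y) = -(L*L - 127*y)/2 = -(L² - 127*y)/2 = -L²/2 + 127*y/2)
u = -1/17 (u = 1/(-17) = -1/17 ≈ -0.058824)
X = 1/289 (X = (-1/17)² = 1/289 ≈ 0.0034602)
(A(-21, 34) + 13159) + X = ((-½*(-21)² + (127/2)*34) + 13159) + 1/289 = ((-½*441 + 2159) + 13159) + 1/289 = ((-441/2 + 2159) + 13159) + 1/289 = (3877/2 + 13159) + 1/289 = 30195/2 + 1/289 = 8726357/578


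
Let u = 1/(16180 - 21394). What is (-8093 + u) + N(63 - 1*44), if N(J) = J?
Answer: -42097837/5214 ≈ -8074.0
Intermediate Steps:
u = -1/5214 (u = 1/(-5214) = -1/5214 ≈ -0.00019179)
(-8093 + u) + N(63 - 1*44) = (-8093 - 1/5214) + (63 - 1*44) = -42196903/5214 + (63 - 44) = -42196903/5214 + 19 = -42097837/5214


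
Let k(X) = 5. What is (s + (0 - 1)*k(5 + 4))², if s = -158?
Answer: 26569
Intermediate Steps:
(s + (0 - 1)*k(5 + 4))² = (-158 + (0 - 1)*5)² = (-158 - 1*5)² = (-158 - 5)² = (-163)² = 26569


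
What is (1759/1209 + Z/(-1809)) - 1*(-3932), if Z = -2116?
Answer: 2868447589/729027 ≈ 3934.6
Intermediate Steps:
(1759/1209 + Z/(-1809)) - 1*(-3932) = (1759/1209 - 2116/(-1809)) - 1*(-3932) = (1759*(1/1209) - 2116*(-1/1809)) + 3932 = (1759/1209 + 2116/1809) + 3932 = 1913425/729027 + 3932 = 2868447589/729027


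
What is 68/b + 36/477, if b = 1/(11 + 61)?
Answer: 259492/53 ≈ 4896.1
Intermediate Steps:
b = 1/72 ≈ 0.013889
68/b + 36/477 = 68/(1/72) + 36/477 = 68*72 + 36*(1/477) = 4896 + 4/53 = 259492/53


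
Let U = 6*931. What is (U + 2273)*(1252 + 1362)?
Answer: 20543426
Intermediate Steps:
U = 5586
(U + 2273)*(1252 + 1362) = (5586 + 2273)*(1252 + 1362) = 7859*2614 = 20543426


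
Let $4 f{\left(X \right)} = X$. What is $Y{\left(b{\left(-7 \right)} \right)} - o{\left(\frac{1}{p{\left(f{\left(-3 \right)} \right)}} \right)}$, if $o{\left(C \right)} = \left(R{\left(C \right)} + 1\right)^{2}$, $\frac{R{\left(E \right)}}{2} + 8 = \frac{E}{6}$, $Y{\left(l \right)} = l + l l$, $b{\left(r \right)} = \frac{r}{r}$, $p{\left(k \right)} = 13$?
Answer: $- \frac{338014}{1521} \approx -222.23$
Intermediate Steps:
$f{\left(X \right)} = \frac{X}{4}$
$b{\left(r \right)} = 1$
$Y{\left(l \right)} = l + l^{2}$
$R{\left(E \right)} = -16 + \frac{E}{3}$ ($R{\left(E \right)} = -16 + 2 \frac{E}{6} = -16 + \frac{E}{3}$)
$o{\left(C \right)} = \left(-15 + \frac{C}{3}\right)^{2}$ ($o{\left(C \right)} = \left(\left(-16 + \frac{C}{3}\right) + 1\right)^{2} = \left(-15 + \frac{C}{3}\right)^{2}$)
$Y{\left(b{\left(-7 \right)} \right)} - o{\left(\frac{1}{p{\left(f{\left(-3 \right)} \right)}} \right)} = 1 \left(1 + 1\right) - \frac{\left(-45 + \frac{1}{13}\right)^{2}}{9} = 1 \cdot 2 - \frac{\left(-45 + \frac{1}{13}\right)^{2}}{9} = 2 - \frac{\left(- \frac{584}{13}\right)^{2}}{9} = 2 - \frac{1}{9} \cdot \frac{341056}{169} = 2 - \frac{341056}{1521} = - \frac{338014}{1521}$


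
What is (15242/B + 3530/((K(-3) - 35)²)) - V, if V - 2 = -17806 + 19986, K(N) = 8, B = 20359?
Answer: -32301634714/14841711 ≈ -2176.4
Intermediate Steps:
V = 2182 (V = 2 + (-17806 + 19986) = 2 + 2180 = 2182)
(15242/B + 3530/((K(-3) - 35)²)) - V = (15242/20359 + 3530/((8 - 35)²)) - 1*2182 = (15242*(1/20359) + 3530/((-27)²)) - 2182 = (15242/20359 + 3530/729) - 2182 = 82978688/14841711 - 2182 = -32301634714/14841711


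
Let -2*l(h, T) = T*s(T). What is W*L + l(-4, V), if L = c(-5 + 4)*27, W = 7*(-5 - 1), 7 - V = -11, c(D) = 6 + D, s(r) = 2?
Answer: -5688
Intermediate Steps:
V = 18 (V = 7 - 1*(-11) = 7 + 11 = 18)
l(h, T) = -T (l(h, T) = -T*2/2 = -T)
W = -42 (W = 7*(-6) = -42)
L = 135 (L = (6 + (-5 + 4))*27 = (6 - 1)*27 = 5*27 = 135)
W*L + l(-4, V) = -42*135 - 1*18 = -5670 - 18 = -5688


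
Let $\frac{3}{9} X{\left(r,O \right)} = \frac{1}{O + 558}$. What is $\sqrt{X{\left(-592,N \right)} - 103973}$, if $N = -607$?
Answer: $\frac{2 i \sqrt{1273670}}{7} \approx 322.45 i$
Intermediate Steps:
$X{\left(r,O \right)} = \frac{3}{558 + O}$ ($X{\left(r,O \right)} = \frac{3}{O + 558} = \frac{3}{558 + O}$)
$\sqrt{X{\left(-592,N \right)} - 103973} = \sqrt{\frac{3}{558 - 607} - 103973} = \sqrt{\frac{3}{-49} - 103973} = \sqrt{3 \left(- \frac{1}{49}\right) - 103973} = \sqrt{- \frac{3}{49} - 103973} = \sqrt{- \frac{5094680}{49}} = \frac{2 i \sqrt{1273670}}{7}$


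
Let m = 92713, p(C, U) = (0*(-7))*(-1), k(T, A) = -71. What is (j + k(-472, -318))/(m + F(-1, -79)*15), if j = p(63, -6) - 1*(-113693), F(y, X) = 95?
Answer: 56811/47069 ≈ 1.2070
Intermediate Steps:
p(C, U) = 0 (p(C, U) = 0*(-1) = 0)
j = 113693 (j = 0 - 1*(-113693) = 0 + 113693 = 113693)
(j + k(-472, -318))/(m + F(-1, -79)*15) = (113693 - 71)/(92713 + 95*15) = 113622/(92713 + 1425) = 113622/94138 = 113622*(1/94138) = 56811/47069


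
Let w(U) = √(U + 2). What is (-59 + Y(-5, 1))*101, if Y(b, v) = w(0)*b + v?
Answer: -5858 - 505*√2 ≈ -6572.2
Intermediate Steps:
w(U) = √(2 + U)
Y(b, v) = v + b*√2 (Y(b, v) = √(2 + 0)*b + v = √2*b + v = b*√2 + v = v + b*√2)
(-59 + Y(-5, 1))*101 = (-59 + (1 - 5*√2))*101 = (-58 - 5*√2)*101 = -5858 - 505*√2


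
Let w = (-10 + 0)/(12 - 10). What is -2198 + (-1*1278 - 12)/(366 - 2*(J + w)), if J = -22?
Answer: -30815/14 ≈ -2201.1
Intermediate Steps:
w = -5 (w = -10/2 = -10*½ = -5)
-2198 + (-1*1278 - 12)/(366 - 2*(J + w)) = -2198 + (-1*1278 - 12)/(366 - 2*(-22 - 5)) = -2198 + (-1278 - 12)/(366 - 2*(-27)) = -2198 - 1290/(366 + 54) = -2198 - 1290/420 = -2198 - 1290*1/420 = -2198 - 43/14 = -30815/14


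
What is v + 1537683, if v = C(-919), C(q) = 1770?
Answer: 1539453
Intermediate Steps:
v = 1770
v + 1537683 = 1770 + 1537683 = 1539453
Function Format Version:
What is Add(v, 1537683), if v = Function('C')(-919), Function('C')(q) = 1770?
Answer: 1539453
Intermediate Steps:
v = 1770
Add(v, 1537683) = Add(1770, 1537683) = 1539453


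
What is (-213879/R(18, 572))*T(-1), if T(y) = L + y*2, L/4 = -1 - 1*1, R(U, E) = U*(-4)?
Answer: -356465/12 ≈ -29705.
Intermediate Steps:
R(U, E) = -4*U
L = -8 (L = 4*(-1 - 1*1) = 4*(-1 - 1) = 4*(-2) = -8)
T(y) = -8 + 2*y (T(y) = -8 + y*2 = -8 + 2*y)
(-213879/R(18, 572))*T(-1) = (-213879/((-4*18)))*(-8 + 2*(-1)) = (-213879/(-72))*(-8 - 2) = -213879*(-1/72)*(-10) = (71293/24)*(-10) = -356465/12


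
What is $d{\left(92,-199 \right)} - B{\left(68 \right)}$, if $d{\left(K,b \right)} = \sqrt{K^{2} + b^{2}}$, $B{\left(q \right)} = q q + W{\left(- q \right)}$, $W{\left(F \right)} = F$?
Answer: $-4556 + \sqrt{48065} \approx -4336.8$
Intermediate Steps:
$B{\left(q \right)} = q^{2} - q$ ($B{\left(q \right)} = q q - q = q^{2} - q$)
$d{\left(92,-199 \right)} - B{\left(68 \right)} = \sqrt{92^{2} + \left(-199\right)^{2}} - 68 \left(-1 + 68\right) = \sqrt{8464 + 39601} - 68 \cdot 67 = \sqrt{48065} - 4556 = -4556 + \sqrt{48065}$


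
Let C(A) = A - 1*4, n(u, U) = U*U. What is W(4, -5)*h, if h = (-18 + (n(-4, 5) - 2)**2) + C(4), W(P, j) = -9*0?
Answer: 0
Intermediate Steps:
n(u, U) = U**2
W(P, j) = 0
C(A) = -4 + A (C(A) = A - 4 = -4 + A)
h = 511 (h = (-18 + (5**2 - 2)**2) + (-4 + 4) = (-18 + (25 - 2)**2) + 0 = (-18 + 23**2) + 0 = (-18 + 529) + 0 = 511 + 0 = 511)
W(4, -5)*h = 0*511 = 0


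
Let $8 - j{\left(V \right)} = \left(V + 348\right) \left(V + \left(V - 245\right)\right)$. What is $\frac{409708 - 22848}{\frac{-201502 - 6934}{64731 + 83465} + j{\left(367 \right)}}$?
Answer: $- \frac{3583194035}{3238345708} \approx -1.1065$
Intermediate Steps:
$j{\left(V \right)} = 8 - \left(-245 + 2 V\right) \left(348 + V\right)$ ($j{\left(V \right)} = 8 - \left(V + 348\right) \left(V + \left(V - 245\right)\right) = 8 - \left(348 + V\right) \left(V + \left(V - 245\right)\right) = 8 - \left(348 + V\right) \left(V + \left(-245 + V\right)\right) = 8 - \left(348 + V\right) \left(-245 + 2 V\right) = 8 - \left(-245 + 2 V\right) \left(348 + V\right)$)
$\frac{409708 - 22848}{\frac{-201502 - 6934}{64731 + 83465} + j{\left(367 \right)}} = \frac{409708 - 22848}{\frac{-201502 - 6934}{64731 + 83465} - \left(80249 + 269378\right)} = \frac{386860}{\frac{-201502 - 6934}{148196} - 349627} = \frac{386860}{\left(-201502 - 6934\right) \frac{1}{148196} - 349627} = \frac{386860}{\left(-208436\right) \frac{1}{148196} - 349627} = \frac{386860}{- \frac{52109}{37049} - 349627} = \frac{386860}{- \frac{12953382832}{37049}} = 386860 \left(- \frac{37049}{12953382832}\right) = - \frac{3583194035}{3238345708}$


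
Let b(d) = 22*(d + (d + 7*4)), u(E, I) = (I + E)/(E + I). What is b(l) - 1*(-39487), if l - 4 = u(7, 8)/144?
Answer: 1450055/36 ≈ 40279.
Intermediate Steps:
u(E, I) = 1 (u(E, I) = (E + I)/(E + I) = 1)
l = 577/144 (l = 4 + 1/144 = 577/144 ≈ 4.0069)
b(d) = 616 + 44*d (b(d) = 22*(d + (d + 28)) = 22*(d + (28 + d)) = 22*(28 + 2*d) = 616 + 44*d)
b(l) - 1*(-39487) = (616 + 44*(577/144)) - 1*(-39487) = (616 + 6347/36) + 39487 = 28523/36 + 39487 = 1450055/36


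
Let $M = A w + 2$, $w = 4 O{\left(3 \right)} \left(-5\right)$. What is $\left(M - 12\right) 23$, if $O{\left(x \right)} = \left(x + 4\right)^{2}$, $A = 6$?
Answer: $-135470$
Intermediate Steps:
$O{\left(x \right)} = \left(4 + x\right)^{2}$
$w = -980$ ($w = 4 \left(4 + 3\right)^{2} \left(-5\right) = 4 \cdot 7^{2} \left(-5\right) = 4 \cdot 49 \left(-5\right) = 196 \left(-5\right) = -980$)
$M = -5878$ ($M = 6 \left(-980\right) + 2 = -5880 + 2 = -5878$)
$\left(M - 12\right) 23 = \left(-5878 - 12\right) 23 = \left(-5890\right) 23 = -135470$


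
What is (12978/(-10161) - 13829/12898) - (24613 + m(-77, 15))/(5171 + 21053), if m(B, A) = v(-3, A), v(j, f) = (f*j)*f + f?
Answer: -622985769697/190934872304 ≈ -3.2628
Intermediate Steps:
v(j, f) = f + j*f² (v(j, f) = j*f² + f = f + j*f²)
m(B, A) = A*(1 - 3*A) (m(B, A) = A*(1 + A*(-3)) = A*(1 - 3*A))
(12978/(-10161) - 13829/12898) - (24613 + m(-77, 15))/(5171 + 21053) = (12978/(-10161) - 13829/12898) - (24613 + 15*(1 - 3*15))/(5171 + 21053) = (12978*(-1/10161) - 13829*1/12898) - (24613 + 15*(1 - 45))/26224 = (-1442/1129 - 13829/12898) - (24613 + 15*(-44))/26224 = -34211857/14561842 - (24613 - 660)/26224 = -34211857/14561842 - 23953/26224 = -622985769697/190934872304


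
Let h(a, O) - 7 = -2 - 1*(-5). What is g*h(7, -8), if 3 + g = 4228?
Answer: 42250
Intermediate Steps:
h(a, O) = 10 (h(a, O) = 7 + (-2 - 1*(-5)) = 7 + (-2 + 5) = 7 + 3 = 10)
g = 4225 (g = -3 + 4228 = 4225)
g*h(7, -8) = 4225*10 = 42250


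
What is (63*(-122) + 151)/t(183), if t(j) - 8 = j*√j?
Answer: 60280/6128423 - 1378905*√183/6128423 ≈ -3.0339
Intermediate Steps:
t(j) = 8 + j^(3/2) (t(j) = 8 + j*√j = 8 + j^(3/2))
(63*(-122) + 151)/t(183) = (63*(-122) + 151)/(8 + 183^(3/2)) = (-7686 + 151)/(8 + 183*√183) = -7535/(8 + 183*√183)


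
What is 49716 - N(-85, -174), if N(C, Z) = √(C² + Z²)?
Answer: 49716 - √37501 ≈ 49522.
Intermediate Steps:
49716 - N(-85, -174) = 49716 - √((-85)² + (-174)²) = 49716 - √(7225 + 30276) = 49716 - √37501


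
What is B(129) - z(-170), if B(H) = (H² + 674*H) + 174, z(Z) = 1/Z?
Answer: 17639371/170 ≈ 1.0376e+5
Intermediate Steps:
B(H) = 174 + H² + 674*H
B(129) - z(-170) = (174 + 129² + 674*129) - 1/(-170) = (174 + 16641 + 86946) - 1*(-1/170) = 103761 + 1/170 = 17639371/170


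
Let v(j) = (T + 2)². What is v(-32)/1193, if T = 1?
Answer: 9/1193 ≈ 0.0075440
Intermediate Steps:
v(j) = 9 (v(j) = (1 + 2)² = 3² = 9)
v(-32)/1193 = 9/1193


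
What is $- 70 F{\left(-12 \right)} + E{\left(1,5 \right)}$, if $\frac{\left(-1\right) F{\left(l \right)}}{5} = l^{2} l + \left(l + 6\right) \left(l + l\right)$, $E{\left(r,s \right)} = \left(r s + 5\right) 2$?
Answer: $-554380$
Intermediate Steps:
$E{\left(r,s \right)} = 10 + 2 r s$ ($E{\left(r,s \right)} = \left(5 + r s\right) 2 = 10 + 2 r s$)
$F{\left(l \right)} = - 5 l^{3} - 10 l \left(6 + l\right)$ ($F{\left(l \right)} = - 5 \left(l^{2} l + \left(l + 6\right) \left(l + l\right)\right) = - 5 \left(l^{3} + \left(6 + l\right) 2 l\right) = - 5 \left(l^{3} + 2 l \left(6 + l\right)\right) = - 5 l^{3} - 10 l \left(6 + l\right)$)
$- 70 F{\left(-12 \right)} + E{\left(1,5 \right)} = - 70 \left(\left(-5\right) \left(-12\right) \left(12 + \left(-12\right)^{2} + 2 \left(-12\right)\right)\right) + \left(10 + 2 \cdot 1 \cdot 5\right) = - 70 \left(\left(-5\right) \left(-12\right) \left(12 + 144 - 24\right)\right) + \left(10 + 10\right) = - 70 \left(\left(-5\right) \left(-12\right) 132\right) + 20 = \left(-70\right) 7920 + 20 = -554400 + 20 = -554380$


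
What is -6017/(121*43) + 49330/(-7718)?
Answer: -13777418/1825307 ≈ -7.5480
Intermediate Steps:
-6017/(121*43) + 49330/(-7718) = -6017/5203 + 49330*(-1/7718) = -6017*1/5203 - 24665/3859 = -547/473 - 24665/3859 = -13777418/1825307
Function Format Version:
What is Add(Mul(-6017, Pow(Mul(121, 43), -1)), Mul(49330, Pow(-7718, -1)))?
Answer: Rational(-13777418, 1825307) ≈ -7.5480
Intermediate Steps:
Add(Mul(-6017, Pow(Mul(121, 43), -1)), Mul(49330, Pow(-7718, -1))) = Add(Mul(-6017, Pow(5203, -1)), Mul(49330, Rational(-1, 7718))) = Add(Mul(-6017, Rational(1, 5203)), Rational(-24665, 3859)) = Add(Rational(-547, 473), Rational(-24665, 3859)) = Rational(-13777418, 1825307)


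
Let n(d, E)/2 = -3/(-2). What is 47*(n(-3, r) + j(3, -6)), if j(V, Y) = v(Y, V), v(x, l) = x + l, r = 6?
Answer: 0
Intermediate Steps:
n(d, E) = 3 (n(d, E) = 2*(-3/(-2)) = 2*(-3*(-1/2)) = 2*(3/2) = 3)
v(x, l) = l + x
j(V, Y) = V + Y
47*(n(-3, r) + j(3, -6)) = 47*(3 + (3 - 6)) = 47*(3 - 3) = 47*0 = 0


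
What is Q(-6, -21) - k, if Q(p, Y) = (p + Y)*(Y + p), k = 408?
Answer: 321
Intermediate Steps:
Q(p, Y) = (Y + p)² (Q(p, Y) = (Y + p)*(Y + p) = (Y + p)²)
Q(-6, -21) - k = (-21 - 6)² - 1*408 = (-27)² - 408 = 729 - 408 = 321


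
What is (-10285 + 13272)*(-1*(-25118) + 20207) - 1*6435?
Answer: 135379340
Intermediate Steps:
(-10285 + 13272)*(-1*(-25118) + 20207) - 1*6435 = 2987*(25118 + 20207) - 6435 = 2987*45325 - 6435 = 135385775 - 6435 = 135379340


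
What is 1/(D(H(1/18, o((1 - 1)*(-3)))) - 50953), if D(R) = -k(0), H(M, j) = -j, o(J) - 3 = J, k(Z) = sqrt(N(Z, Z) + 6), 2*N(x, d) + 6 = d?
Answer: -50953/2596208206 + sqrt(3)/2596208206 ≈ -1.9625e-5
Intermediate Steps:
N(x, d) = -3 + d/2
k(Z) = sqrt(3 + Z/2) (k(Z) = sqrt((-3 + Z/2) + 6) = sqrt(3 + Z/2))
o(J) = 3 + J
D(R) = -sqrt(3) (D(R) = -sqrt(12 + 2*0)/2 = -sqrt(12 + 0)/2 = -sqrt(12)/2 = -2*sqrt(3)/2 = -sqrt(3))
1/(D(H(1/18, o((1 - 1)*(-3)))) - 50953) = 1/(-sqrt(3) - 50953) = 1/(-50953 - sqrt(3))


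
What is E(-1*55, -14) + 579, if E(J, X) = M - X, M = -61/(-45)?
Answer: 26746/45 ≈ 594.36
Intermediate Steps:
M = 61/45 (M = -61*(-1/45) = 61/45 ≈ 1.3556)
E(J, X) = 61/45 - X
E(-1*55, -14) + 579 = (61/45 - 1*(-14)) + 579 = (61/45 + 14) + 579 = 691/45 + 579 = 26746/45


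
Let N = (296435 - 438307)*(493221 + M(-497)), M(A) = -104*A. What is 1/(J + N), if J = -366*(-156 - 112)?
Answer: -1/77307231560 ≈ -1.2935e-11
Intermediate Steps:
J = 98088 (J = -366*(-268) = -1*(-98088) = 98088)
N = -77307329648 (N = (296435 - 438307)*(493221 - 104*(-497)) = -141872*(493221 + 51688) = -141872*544909 = -77307329648)
1/(J + N) = 1/(98088 - 77307329648) = 1/(-77307231560) = -1/77307231560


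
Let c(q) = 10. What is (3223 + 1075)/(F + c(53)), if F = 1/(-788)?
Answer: 3386824/7879 ≈ 429.85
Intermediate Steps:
F = -1/788 ≈ -0.0012690
(3223 + 1075)/(F + c(53)) = (3223 + 1075)/(-1/788 + 10) = 4298/(7879/788) = 4298*(788/7879) = 3386824/7879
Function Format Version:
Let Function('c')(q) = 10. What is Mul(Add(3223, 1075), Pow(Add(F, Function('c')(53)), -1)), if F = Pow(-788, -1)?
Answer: Rational(3386824, 7879) ≈ 429.85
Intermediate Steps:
F = Rational(-1, 788) ≈ -0.0012690
Mul(Add(3223, 1075), Pow(Add(F, Function('c')(53)), -1)) = Mul(Add(3223, 1075), Pow(Add(Rational(-1, 788), 10), -1)) = Mul(4298, Pow(Rational(7879, 788), -1)) = Mul(4298, Rational(788, 7879)) = Rational(3386824, 7879)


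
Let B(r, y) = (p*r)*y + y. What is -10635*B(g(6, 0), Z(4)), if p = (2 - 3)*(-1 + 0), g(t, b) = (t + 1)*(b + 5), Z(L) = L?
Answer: -1531440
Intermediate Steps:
g(t, b) = (1 + t)*(5 + b)
p = 1 (p = -1*(-1) = 1)
B(r, y) = y + r*y (B(r, y) = (1*r)*y + y = r*y + y = y + r*y)
-10635*B(g(6, 0), Z(4)) = -42540*(1 + (5 + 0 + 5*6 + 0*6)) = -42540*(1 + (5 + 0 + 30 + 0)) = -42540*(1 + 35) = -42540*36 = -10635*144 = -1531440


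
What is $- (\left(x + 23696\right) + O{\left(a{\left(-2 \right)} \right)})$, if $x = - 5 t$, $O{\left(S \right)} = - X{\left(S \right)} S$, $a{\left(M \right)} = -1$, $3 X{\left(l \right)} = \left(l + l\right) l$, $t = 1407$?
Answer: $- \frac{49985}{3} \approx -16662.0$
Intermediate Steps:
$X{\left(l \right)} = \frac{2 l^{2}}{3}$ ($X{\left(l \right)} = \frac{\left(l + l\right) l}{3} = \frac{2 l l}{3} = \frac{2 l^{2}}{3}$)
$O{\left(S \right)} = - \frac{2 S^{3}}{3}$ ($O{\left(S \right)} = - \frac{2 S^{2}}{3} S = - \frac{2 S^{3}}{3}$)
$x = -7035$ ($x = \left(-5\right) 1407 = -7035$)
$- (\left(x + 23696\right) + O{\left(a{\left(-2 \right)} \right)}) = - (\left(-7035 + 23696\right) - \frac{2 \left(-1\right)^{3}}{3}) = - (16661 - - \frac{2}{3}) = - (16661 + \frac{2}{3}) = \left(-1\right) \frac{49985}{3} = - \frac{49985}{3}$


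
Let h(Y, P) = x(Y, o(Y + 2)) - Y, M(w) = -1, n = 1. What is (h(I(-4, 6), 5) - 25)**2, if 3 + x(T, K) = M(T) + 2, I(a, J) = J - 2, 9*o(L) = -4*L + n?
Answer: 961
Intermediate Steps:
o(L) = 1/9 - 4*L/9 (o(L) = (-4*L + 1)/9 = (1 - 4*L)/9 = 1/9 - 4*L/9)
I(a, J) = -2 + J
x(T, K) = -2 (x(T, K) = -3 + (-1 + 2) = -3 + 1 = -2)
h(Y, P) = -2 - Y
(h(I(-4, 6), 5) - 25)**2 = ((-2 - (-2 + 6)) - 25)**2 = ((-2 - 1*4) - 25)**2 = ((-2 - 4) - 25)**2 = (-6 - 25)**2 = (-31)**2 = 961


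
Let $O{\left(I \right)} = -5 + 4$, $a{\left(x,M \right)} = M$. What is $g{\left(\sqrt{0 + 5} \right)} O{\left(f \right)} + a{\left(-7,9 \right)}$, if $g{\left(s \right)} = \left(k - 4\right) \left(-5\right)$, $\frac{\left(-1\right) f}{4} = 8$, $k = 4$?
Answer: $9$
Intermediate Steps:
$f = -32$ ($f = \left(-4\right) 8 = -32$)
$O{\left(I \right)} = -1$
$g{\left(s \right)} = 0$ ($g{\left(s \right)} = \left(4 - 4\right) \left(-5\right) = 0 \left(-5\right) = 0$)
$g{\left(\sqrt{0 + 5} \right)} O{\left(f \right)} + a{\left(-7,9 \right)} = 0 \left(-1\right) + 9 = 0 + 9 = 9$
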